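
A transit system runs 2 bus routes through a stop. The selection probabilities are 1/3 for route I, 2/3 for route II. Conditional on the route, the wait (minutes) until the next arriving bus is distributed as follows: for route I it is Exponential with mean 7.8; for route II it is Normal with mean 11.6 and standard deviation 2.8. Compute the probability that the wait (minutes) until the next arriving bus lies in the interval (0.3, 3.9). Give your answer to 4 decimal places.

0.1205

Conditional on each route, P(0.3 < X < 3.9): I: 0.355738; II: 0.00295255.
By total probability, P(0.3 < X < 3.9) = 0.333333·0.355738 + 0.666667·0.00295255 = 0.120548.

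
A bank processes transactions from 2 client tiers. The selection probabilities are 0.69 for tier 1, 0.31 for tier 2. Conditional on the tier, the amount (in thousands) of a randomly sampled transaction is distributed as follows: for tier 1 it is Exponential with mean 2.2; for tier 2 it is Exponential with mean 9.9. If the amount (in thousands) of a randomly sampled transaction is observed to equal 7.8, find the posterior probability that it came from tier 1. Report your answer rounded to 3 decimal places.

0.389

Likelihoods f(7.8 | ·): 1: 0.0131161; 2: 0.0459403.
Posterior ∝ prior × likelihood. Numerator for 1: 0.69·0.0131161 = 0.00905014.
Normalizing constant: 0.69·0.0131161 + 0.31·0.0459403 = 0.0232916.
P(1 | observation) = 0.00905014 / 0.0232916 = 0.388558.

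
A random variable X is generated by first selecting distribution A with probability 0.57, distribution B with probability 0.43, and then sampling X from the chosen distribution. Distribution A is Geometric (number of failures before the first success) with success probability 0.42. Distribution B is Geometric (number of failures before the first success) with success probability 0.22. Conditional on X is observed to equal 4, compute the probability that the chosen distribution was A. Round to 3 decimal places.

0.436

Likelihoods P(X=4 | ·): A: 0.0475293; B: 0.0814331.
Posterior ∝ prior × likelihood. Numerator for A: 0.57·0.0475293 = 0.0270917.
Normalizing constant: 0.57·0.0475293 + 0.43·0.0814331 = 0.0621079.
P(A | observation) = 0.0270917 / 0.0621079 = 0.436203.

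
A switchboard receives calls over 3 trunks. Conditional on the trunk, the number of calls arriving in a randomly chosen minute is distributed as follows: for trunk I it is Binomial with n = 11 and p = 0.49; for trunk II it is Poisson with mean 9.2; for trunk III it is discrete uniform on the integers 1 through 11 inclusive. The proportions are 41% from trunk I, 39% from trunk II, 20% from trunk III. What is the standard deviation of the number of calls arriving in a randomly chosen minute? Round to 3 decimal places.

3.141

Per component, I: μ=5.39, E[X²]=31.801; II: μ=9.2, E[X²]=93.84; III: μ=6, E[X²]=46.
E[X] = 0.41·5.39 + 0.39·9.2 + 0.2·6 = 6.9979.
E[X²] = 0.41·31.801 + 0.39·93.84 + 0.2·46 = 58.836.
Var(X) = E[X²] − (E[X])² = 58.836 − 48.9706 = 9.86541.
SD(X) = √9.86541 = 3.14092.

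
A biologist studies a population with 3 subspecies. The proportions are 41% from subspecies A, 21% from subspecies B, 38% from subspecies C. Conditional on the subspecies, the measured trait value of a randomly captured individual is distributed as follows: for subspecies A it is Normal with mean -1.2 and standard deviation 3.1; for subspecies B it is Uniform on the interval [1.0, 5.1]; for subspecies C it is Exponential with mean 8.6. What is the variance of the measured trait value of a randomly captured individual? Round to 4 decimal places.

Per component, A: μ=-1.2, E[X²]=11.05; B: μ=3.05, E[X²]=10.7033; C: μ=8.6, E[X²]=147.92.
E[X] = 0.41·-1.2 + 0.21·3.05 + 0.38·8.6 = 3.4165.
E[X²] = 0.41·11.05 + 0.21·10.7033 + 0.38·147.92 = 62.9878.
Var(X) = E[X²] − (E[X])² = 62.9878 − 11.6725 = 51.3153.

51.3153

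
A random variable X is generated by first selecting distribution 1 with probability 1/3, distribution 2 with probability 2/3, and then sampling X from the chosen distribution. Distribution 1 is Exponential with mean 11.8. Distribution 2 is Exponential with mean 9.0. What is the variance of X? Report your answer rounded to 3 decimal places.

Per component, 1: μ=11.8, E[X²]=278.48; 2: μ=9, E[X²]=162.
E[X] = 0.333333·11.8 + 0.666667·9 = 9.93333.
E[X²] = 0.333333·278.48 + 0.666667·162 = 200.827.
Var(X) = E[X²] − (E[X])² = 200.827 − 98.6711 = 102.156.

102.156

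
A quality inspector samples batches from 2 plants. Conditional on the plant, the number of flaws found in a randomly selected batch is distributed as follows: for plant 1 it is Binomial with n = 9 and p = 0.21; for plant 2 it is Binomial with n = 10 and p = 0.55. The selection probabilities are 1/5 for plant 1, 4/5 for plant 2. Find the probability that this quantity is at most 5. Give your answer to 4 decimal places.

0.5957

Conditional on each plant, P(X ≤ 5): 1: 0.996016; 2: 0.495595.
By total probability, P(X ≤ 5) = 0.2·0.996016 + 0.8·0.495595 = 0.595679.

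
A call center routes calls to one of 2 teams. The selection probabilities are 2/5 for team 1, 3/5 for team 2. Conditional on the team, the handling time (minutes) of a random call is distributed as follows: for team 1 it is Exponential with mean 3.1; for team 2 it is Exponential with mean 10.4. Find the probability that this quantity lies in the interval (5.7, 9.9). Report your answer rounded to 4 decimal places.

Conditional on each team, P(5.7 < X < 9.9): 1: 0.117996; 2: 0.192062.
By total probability, P(5.7 < X < 9.9) = 0.4·0.117996 + 0.6·0.192062 = 0.162436.

0.1624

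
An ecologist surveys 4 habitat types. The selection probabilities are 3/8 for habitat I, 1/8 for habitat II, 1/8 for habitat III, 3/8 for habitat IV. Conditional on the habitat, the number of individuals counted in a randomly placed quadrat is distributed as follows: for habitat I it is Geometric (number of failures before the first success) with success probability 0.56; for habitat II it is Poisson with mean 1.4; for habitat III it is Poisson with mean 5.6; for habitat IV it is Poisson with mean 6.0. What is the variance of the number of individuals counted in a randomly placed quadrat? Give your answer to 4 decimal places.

9.8537

Per component, I: μ=0.785714, E[X²]=2.02041; II: μ=1.4, E[X²]=3.36; III: μ=5.6, E[X²]=36.96; IV: μ=6, E[X²]=42.
E[X] = 0.375·0.785714 + 0.125·1.4 + 0.125·5.6 + 0.375·6 = 3.41964.
E[X²] = 0.375·2.02041 + 0.125·3.36 + 0.125·36.96 + 0.375·42 = 21.5477.
Var(X) = E[X²] − (E[X])² = 21.5477 − 11.694 = 9.8537.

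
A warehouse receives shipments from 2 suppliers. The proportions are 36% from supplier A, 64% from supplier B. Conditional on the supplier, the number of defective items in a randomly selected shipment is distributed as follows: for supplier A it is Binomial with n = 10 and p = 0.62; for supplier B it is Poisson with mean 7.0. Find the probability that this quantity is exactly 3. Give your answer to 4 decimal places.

0.0451

Conditional on each supplier, P(X = 3): A: 0.0327221; B: 0.0521293.
By total probability, P(X = 3) = 0.36·0.0327221 + 0.64·0.0521293 = 0.0451427.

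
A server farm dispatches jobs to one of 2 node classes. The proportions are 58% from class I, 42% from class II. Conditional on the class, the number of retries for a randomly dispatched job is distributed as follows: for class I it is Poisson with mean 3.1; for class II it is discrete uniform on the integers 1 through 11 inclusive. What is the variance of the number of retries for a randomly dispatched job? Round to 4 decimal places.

8.0467

Per component, I: μ=3.1, E[X²]=12.71; II: μ=6, E[X²]=46.
E[X] = 0.58·3.1 + 0.42·6 = 4.318.
E[X²] = 0.58·12.71 + 0.42·46 = 26.6918.
Var(X) = E[X²] − (E[X])² = 26.6918 − 18.6451 = 8.04668.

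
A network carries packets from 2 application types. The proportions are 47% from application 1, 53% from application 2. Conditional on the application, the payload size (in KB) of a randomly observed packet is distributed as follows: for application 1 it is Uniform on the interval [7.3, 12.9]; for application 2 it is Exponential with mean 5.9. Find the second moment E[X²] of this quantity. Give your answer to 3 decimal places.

For each component E[X²] = Var + (mean)², giving 1: 104.623; 2: 69.62.
Overall E[X²] = 0.47·104.623 + 0.53·69.62 = 86.0716.

86.072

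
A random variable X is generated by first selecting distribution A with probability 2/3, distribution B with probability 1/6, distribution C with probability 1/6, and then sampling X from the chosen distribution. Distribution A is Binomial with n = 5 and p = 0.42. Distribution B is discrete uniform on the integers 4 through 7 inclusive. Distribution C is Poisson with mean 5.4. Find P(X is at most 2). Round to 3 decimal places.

0.447

Conditional on each component, P(X ≤ 2): A: 0.64746; B: 0; C: 0.0947579.
By total probability, P(X ≤ 2) = 0.666667·0.64746 + 0.166667·0 + 0.166667·0.0947579 = 0.447433.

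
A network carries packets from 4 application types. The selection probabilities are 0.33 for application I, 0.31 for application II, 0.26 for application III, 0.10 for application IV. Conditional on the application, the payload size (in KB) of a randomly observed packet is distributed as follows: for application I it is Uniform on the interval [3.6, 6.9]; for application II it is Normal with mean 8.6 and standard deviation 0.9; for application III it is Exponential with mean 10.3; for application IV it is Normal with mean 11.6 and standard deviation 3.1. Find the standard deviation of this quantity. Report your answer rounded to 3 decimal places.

5.858

Per component, I: μ=5.25, E[X²]=28.47; II: μ=8.6, E[X²]=74.77; III: μ=10.3, E[X²]=212.18; IV: μ=11.6, E[X²]=144.17.
E[X] = 0.33·5.25 + 0.31·8.6 + 0.26·10.3 + 0.1·11.6 = 8.2365.
E[X²] = 0.33·28.47 + 0.31·74.77 + 0.26·212.18 + 0.1·144.17 = 102.158.
Var(X) = E[X²] − (E[X])² = 102.158 − 67.8399 = 34.3177.
SD(X) = √34.3177 = 5.85813.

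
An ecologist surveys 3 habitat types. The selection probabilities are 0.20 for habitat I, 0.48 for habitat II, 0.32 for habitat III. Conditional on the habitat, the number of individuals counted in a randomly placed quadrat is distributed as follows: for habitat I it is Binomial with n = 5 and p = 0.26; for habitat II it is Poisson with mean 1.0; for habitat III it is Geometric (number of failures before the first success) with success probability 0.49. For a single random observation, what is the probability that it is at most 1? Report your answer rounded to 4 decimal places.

0.7123

Conditional on each habitat, P(X ≤ 1): I: 0.611726; II: 0.735759; III: 0.7399.
By total probability, P(X ≤ 1) = 0.2·0.611726 + 0.48·0.735759 + 0.32·0.7399 = 0.712277.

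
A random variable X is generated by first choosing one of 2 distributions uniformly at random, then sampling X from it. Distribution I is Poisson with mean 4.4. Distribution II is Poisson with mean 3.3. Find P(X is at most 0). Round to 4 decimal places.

0.0246

Conditional on each component, P(X ≤ 0): I: 0.0122773; II: 0.0368832.
By total probability, P(X ≤ 0) = 0.5·0.0122773 + 0.5·0.0368832 = 0.0245803.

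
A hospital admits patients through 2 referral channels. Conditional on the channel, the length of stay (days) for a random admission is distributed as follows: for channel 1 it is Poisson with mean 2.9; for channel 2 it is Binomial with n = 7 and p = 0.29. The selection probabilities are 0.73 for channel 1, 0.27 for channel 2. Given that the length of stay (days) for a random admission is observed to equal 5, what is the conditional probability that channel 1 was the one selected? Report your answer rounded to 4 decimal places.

Likelihoods P(X=5 | ·): 1: 0.0940491; 2: 0.0217133.
Posterior ∝ prior × likelihood. Numerator for 1: 0.73·0.0940491 = 0.0686559.
Normalizing constant: 0.73·0.0940491 + 0.27·0.0217133 = 0.0745185.
P(1 | observation) = 0.0686559 / 0.0745185 = 0.921327.

0.9213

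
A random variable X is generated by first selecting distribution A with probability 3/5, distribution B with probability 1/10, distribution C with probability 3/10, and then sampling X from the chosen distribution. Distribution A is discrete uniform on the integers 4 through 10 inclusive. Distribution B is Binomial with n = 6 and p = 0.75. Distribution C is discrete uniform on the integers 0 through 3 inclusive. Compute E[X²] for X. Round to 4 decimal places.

For each component E[X²] = Var + (mean)², giving A: 53; B: 21.375; C: 3.5.
Overall E[X²] = 0.6·53 + 0.1·21.375 + 0.3·3.5 = 34.9875.

34.9875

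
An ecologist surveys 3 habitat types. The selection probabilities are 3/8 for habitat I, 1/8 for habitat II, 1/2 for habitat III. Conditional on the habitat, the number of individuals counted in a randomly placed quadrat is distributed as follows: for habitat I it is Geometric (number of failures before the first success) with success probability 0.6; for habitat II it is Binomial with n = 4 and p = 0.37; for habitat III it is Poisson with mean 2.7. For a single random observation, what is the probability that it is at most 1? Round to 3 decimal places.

0.505

Conditional on each habitat, P(X ≤ 1): I: 0.84; II: 0.527599; III: 0.24866.
By total probability, P(X ≤ 1) = 0.375·0.84 + 0.125·0.527599 + 0.5·0.24866 = 0.50528.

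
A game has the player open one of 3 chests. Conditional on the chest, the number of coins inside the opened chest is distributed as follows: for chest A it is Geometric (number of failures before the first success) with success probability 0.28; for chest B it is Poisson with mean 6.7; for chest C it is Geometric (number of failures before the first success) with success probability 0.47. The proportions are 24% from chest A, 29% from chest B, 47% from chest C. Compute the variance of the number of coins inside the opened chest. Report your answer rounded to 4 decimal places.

Per component, A: μ=2.57143, E[X²]=15.7959; B: μ=6.7, E[X²]=51.59; C: μ=1.12766, E[X²]=3.67089.
E[X] = 0.24·2.57143 + 0.29·6.7 + 0.47·1.12766 = 3.09014.
E[X²] = 0.24·15.7959 + 0.29·51.59 + 0.47·3.67089 = 20.4774.
Var(X) = E[X²] − (E[X])² = 20.4774 − 9.54898 = 10.9285.

10.9285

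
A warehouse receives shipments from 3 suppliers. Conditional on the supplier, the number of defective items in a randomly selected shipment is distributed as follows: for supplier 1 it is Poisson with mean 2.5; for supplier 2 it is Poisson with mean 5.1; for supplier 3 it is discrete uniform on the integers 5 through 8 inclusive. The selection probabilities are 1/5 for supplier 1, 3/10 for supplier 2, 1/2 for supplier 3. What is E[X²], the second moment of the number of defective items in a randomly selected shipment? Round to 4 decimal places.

For each component E[X²] = Var + (mean)², giving 1: 8.75; 2: 31.11; 3: 43.5.
Overall E[X²] = 0.2·8.75 + 0.3·31.11 + 0.5·43.5 = 32.833.

32.8330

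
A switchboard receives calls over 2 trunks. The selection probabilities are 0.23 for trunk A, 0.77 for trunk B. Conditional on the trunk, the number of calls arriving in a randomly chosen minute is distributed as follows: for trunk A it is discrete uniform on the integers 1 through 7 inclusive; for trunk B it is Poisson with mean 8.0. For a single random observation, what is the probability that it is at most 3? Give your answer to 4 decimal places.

0.1312

Conditional on each trunk, P(X ≤ 3): A: 0.428571; B: 0.0423801.
By total probability, P(X ≤ 3) = 0.23·0.428571 + 0.77·0.0423801 = 0.131204.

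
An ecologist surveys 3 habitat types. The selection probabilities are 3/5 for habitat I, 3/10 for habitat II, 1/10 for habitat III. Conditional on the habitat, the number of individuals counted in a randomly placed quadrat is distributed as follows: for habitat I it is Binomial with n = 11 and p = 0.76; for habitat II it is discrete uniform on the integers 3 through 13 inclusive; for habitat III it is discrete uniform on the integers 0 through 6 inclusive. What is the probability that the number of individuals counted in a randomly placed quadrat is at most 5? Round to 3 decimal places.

0.185

Conditional on each habitat, P(X ≤ 5): I: 0.0283222; II: 0.272727; III: 0.857143.
By total probability, P(X ≤ 5) = 0.6·0.0283222 + 0.3·0.272727 + 0.1·0.857143 = 0.184526.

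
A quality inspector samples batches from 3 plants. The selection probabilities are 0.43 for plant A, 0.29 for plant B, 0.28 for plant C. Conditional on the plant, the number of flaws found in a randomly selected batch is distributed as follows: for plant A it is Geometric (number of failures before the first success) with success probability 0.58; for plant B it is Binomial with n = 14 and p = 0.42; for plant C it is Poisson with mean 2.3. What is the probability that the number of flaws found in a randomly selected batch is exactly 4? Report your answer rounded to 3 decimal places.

0.079

Conditional on each plant, P(X = 4): A: 0.0180478; B: 0.134187; C: 0.116902.
By total probability, P(X = 4) = 0.43·0.0180478 + 0.29·0.134187 + 0.28·0.116902 = 0.0794075.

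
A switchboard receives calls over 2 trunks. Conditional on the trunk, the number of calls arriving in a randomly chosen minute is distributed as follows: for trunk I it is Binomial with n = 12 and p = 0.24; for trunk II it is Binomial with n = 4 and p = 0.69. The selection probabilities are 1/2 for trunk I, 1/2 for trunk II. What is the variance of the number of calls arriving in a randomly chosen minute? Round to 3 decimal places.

1.526

Per component, I: μ=2.88, E[X²]=10.4832; II: μ=2.76, E[X²]=8.4732.
E[X] = 0.5·2.88 + 0.5·2.76 = 2.82.
E[X²] = 0.5·10.4832 + 0.5·8.4732 = 9.4782.
Var(X) = E[X²] − (E[X])² = 9.4782 − 7.9524 = 1.5258.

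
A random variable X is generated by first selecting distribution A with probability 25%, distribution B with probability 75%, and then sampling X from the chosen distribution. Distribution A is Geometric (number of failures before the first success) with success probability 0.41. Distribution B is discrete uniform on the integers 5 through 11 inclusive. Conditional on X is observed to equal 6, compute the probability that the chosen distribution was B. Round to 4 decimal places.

Likelihoods P(X=6 | ·): A: 0.017294; B: 0.142857.
Posterior ∝ prior × likelihood. Numerator for B: 0.75·0.142857 = 0.107143.
Normalizing constant: 0.25·0.017294 + 0.75·0.142857 = 0.111466.
P(B | observation) = 0.107143 / 0.111466 = 0.961212.

0.9612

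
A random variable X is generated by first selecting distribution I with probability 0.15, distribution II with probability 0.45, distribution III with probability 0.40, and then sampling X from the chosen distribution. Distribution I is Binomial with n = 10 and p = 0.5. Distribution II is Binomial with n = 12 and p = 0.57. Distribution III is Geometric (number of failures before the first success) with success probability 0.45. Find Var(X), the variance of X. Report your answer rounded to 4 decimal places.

Per component, I: μ=5, E[X²]=27.5; II: μ=6.84, E[X²]=49.7268; III: μ=1.22222, E[X²]=4.20988.
E[X] = 0.15·5 + 0.45·6.84 + 0.4·1.22222 = 4.31689.
E[X²] = 0.15·27.5 + 0.45·49.7268 + 0.4·4.20988 = 28.186.
Var(X) = E[X²] − (E[X])² = 28.186 − 18.6355 = 9.55048.

9.5505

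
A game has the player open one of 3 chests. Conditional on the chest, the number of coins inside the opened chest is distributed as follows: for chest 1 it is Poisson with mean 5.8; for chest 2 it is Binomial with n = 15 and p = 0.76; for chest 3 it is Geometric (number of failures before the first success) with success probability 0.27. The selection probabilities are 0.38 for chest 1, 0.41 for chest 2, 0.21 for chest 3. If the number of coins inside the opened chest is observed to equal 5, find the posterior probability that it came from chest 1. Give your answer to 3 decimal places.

Likelihoods P(X=5 | ·): 1: 0.165596; 2: 0.000482765; 3: 0.0559729.
Posterior ∝ prior × likelihood. Numerator for 1: 0.38·0.165596 = 0.0629266.
Normalizing constant: 0.38·0.165596 + 0.41·0.000482765 + 0.21·0.0559729 = 0.0748789.
P(1 | observation) = 0.0629266 / 0.0748789 = 0.840379.

0.840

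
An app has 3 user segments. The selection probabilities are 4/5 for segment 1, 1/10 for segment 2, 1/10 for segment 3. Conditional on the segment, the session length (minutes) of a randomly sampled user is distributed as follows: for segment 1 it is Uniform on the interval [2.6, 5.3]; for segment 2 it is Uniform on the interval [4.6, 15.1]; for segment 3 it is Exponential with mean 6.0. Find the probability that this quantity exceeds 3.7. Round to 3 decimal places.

Conditional on each segment, P(X > 3.7): 1: 0.592593; 2: 1; 3: 0.539741.
By total probability, P(X > 3.7) = 0.8·0.592593 + 0.1·1 + 0.1·0.539741 = 0.628048.

0.628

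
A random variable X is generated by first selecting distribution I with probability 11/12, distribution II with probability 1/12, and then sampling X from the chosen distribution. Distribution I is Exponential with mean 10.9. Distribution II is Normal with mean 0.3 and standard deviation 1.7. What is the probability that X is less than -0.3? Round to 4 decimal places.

0.0302

Conditional on each component, P(X < -0.3): I: 0; II: 0.362066.
By total probability, P(X < -0.3) = 0.916667·0 + 0.0833333·0.362066 = 0.0301722.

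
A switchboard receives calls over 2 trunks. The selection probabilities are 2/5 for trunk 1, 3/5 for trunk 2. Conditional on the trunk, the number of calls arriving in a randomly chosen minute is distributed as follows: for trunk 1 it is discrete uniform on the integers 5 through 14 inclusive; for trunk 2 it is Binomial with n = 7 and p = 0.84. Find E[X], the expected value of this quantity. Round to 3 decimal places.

7.328

Component means — 1: 9.5; 2: 5.88.
E[X] = 0.4·9.5 + 0.6·5.88 = 7.328.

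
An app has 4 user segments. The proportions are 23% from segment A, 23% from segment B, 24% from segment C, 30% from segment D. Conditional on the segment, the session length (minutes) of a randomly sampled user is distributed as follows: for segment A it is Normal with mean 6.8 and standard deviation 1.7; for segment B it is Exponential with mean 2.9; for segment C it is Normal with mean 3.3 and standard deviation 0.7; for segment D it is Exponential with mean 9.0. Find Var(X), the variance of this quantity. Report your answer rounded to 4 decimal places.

33.7470

Per component, A: μ=6.8, E[X²]=49.13; B: μ=2.9, E[X²]=16.82; C: μ=3.3, E[X²]=11.38; D: μ=9, E[X²]=162.
E[X] = 0.23·6.8 + 0.23·2.9 + 0.24·3.3 + 0.3·9 = 5.723.
E[X²] = 0.23·49.13 + 0.23·16.82 + 0.24·11.38 + 0.3·162 = 66.4997.
Var(X) = E[X²] − (E[X])² = 66.4997 − 32.7527 = 33.747.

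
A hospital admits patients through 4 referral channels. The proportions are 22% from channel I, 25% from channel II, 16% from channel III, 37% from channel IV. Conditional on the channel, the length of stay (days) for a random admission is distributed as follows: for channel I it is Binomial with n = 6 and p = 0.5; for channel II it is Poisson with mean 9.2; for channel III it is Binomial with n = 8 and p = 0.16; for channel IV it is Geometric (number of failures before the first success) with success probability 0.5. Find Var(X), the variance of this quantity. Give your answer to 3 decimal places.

14.819

Per component, I: μ=3, E[X²]=10.5; II: μ=9.2, E[X²]=93.84; III: μ=1.28, E[X²]=2.7136; IV: μ=1, E[X²]=3.
E[X] = 0.22·3 + 0.25·9.2 + 0.16·1.28 + 0.37·1 = 3.5348.
E[X²] = 0.22·10.5 + 0.25·93.84 + 0.16·2.7136 + 0.37·3 = 27.3142.
Var(X) = E[X²] − (E[X])² = 27.3142 − 12.4948 = 14.8194.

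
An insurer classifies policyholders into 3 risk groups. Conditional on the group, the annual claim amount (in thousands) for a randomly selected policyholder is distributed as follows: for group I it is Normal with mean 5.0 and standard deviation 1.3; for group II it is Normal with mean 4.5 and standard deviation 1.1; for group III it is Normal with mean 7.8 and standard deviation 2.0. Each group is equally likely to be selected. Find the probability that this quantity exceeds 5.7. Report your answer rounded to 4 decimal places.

Conditional on each group, P(X > 5.7): I: 0.295129; II: 0.137656; III: 0.853141.
By total probability, P(X > 5.7) = 0.333333·0.295129 + 0.333333·0.137656 + 0.333333·0.853141 = 0.428642.

0.4286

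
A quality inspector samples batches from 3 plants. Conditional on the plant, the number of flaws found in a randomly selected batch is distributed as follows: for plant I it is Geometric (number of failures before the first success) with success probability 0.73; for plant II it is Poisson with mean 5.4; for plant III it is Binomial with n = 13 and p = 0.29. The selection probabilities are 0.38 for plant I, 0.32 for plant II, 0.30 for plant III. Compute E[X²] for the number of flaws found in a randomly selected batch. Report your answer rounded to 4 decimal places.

For each component E[X²] = Var + (mean)², giving I: 0.64346; II: 34.56; III: 16.8896.
Overall E[X²] = 0.38·0.64346 + 0.32·34.56 + 0.3·16.8896 = 16.3706.

16.3706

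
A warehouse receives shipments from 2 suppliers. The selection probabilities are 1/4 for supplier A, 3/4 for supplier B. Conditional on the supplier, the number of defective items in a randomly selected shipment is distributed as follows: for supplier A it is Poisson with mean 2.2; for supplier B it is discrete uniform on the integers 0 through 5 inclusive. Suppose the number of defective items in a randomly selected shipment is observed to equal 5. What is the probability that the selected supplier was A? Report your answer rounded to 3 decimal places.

Likelihoods P(X=5 | ·): A: 0.0475866; B: 0.166667.
Posterior ∝ prior × likelihood. Numerator for A: 0.25·0.0475866 = 0.0118966.
Normalizing constant: 0.25·0.0475866 + 0.75·0.166667 = 0.136897.
P(A | observation) = 0.0118966 / 0.136897 = 0.0869023.

0.087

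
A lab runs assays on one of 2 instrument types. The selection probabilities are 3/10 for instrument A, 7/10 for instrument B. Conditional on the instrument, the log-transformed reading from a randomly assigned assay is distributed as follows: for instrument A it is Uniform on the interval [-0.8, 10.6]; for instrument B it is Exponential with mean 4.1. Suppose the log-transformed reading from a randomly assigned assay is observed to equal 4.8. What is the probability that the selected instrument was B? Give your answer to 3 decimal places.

0.668

Likelihoods f(4.8 | ·): A: 0.0877193; B: 0.0756439.
Posterior ∝ prior × likelihood. Numerator for B: 0.7·0.0756439 = 0.0529507.
Normalizing constant: 0.3·0.0877193 + 0.7·0.0756439 = 0.0792665.
P(B | observation) = 0.0529507 / 0.0792665 = 0.668009.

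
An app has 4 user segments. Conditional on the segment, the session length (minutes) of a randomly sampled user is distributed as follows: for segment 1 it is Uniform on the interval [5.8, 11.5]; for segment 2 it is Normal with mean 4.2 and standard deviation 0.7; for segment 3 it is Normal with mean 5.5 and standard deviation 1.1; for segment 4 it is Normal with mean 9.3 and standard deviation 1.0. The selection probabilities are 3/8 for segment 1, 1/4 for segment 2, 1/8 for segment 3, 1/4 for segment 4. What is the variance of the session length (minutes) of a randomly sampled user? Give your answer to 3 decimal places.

Per component, 1: μ=8.65, E[X²]=77.53; 2: μ=4.2, E[X²]=18.13; 3: μ=5.5, E[X²]=31.46; 4: μ=9.3, E[X²]=87.49.
E[X] = 0.375·8.65 + 0.25·4.2 + 0.125·5.5 + 0.25·9.3 = 7.30625.
E[X²] = 0.375·77.53 + 0.25·18.13 + 0.125·31.46 + 0.25·87.49 = 59.4113.
Var(X) = E[X²] − (E[X])² = 59.4113 − 53.3813 = 6.02996.

6.030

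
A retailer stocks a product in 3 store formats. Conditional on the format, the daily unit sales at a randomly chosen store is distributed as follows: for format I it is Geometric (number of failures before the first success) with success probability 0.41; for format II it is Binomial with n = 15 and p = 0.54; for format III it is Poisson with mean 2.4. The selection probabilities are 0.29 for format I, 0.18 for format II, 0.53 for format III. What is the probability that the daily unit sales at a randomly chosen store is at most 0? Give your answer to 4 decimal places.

Conditional on each format, P(X ≤ 0): I: 0.41; II: 8.7371e-06; III: 0.090718.
By total probability, P(X ≤ 0) = 0.29·0.41 + 0.18·8.7371e-06 + 0.53·0.090718 = 0.166982.

0.1670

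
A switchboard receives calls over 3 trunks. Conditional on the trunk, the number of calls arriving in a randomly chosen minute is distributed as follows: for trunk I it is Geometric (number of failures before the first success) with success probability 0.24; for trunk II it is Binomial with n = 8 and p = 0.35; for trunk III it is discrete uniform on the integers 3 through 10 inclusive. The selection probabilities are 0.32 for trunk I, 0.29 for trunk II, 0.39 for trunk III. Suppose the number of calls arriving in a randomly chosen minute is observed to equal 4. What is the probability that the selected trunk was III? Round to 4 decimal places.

0.3786

Likelihoods P(X=4 | ·): I: 0.0800692; II: 0.18751; III: 0.125.
Posterior ∝ prior × likelihood. Numerator for III: 0.39·0.125 = 0.04875.
Normalizing constant: 0.32·0.0800692 + 0.29·0.18751 + 0.39·0.125 = 0.12875.
P(III | observation) = 0.04875 / 0.12875 = 0.378641.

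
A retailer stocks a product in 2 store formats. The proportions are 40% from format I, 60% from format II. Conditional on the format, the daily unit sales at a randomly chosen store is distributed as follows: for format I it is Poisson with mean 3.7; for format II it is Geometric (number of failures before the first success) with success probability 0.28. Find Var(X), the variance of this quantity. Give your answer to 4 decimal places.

7.2959

Per component, I: μ=3.7, E[X²]=17.39; II: μ=2.57143, E[X²]=15.7959.
E[X] = 0.4·3.7 + 0.6·2.57143 = 3.02286.
E[X²] = 0.4·17.39 + 0.6·15.7959 = 16.4336.
Var(X) = E[X²] − (E[X])² = 16.4336 − 9.13767 = 7.29589.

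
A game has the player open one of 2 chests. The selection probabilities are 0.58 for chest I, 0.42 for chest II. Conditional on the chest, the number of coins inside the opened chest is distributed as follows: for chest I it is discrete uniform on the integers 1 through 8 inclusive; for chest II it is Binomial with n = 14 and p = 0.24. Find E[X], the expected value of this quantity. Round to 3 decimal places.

Component means — I: 4.5; II: 3.36.
E[X] = 0.58·4.5 + 0.42·3.36 = 4.0212.

4.021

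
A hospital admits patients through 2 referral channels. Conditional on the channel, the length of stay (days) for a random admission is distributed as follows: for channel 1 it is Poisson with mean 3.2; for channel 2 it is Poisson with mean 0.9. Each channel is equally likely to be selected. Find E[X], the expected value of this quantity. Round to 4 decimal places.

Component means — 1: 3.2; 2: 0.9.
E[X] = 0.5·3.2 + 0.5·0.9 = 2.05.

2.0500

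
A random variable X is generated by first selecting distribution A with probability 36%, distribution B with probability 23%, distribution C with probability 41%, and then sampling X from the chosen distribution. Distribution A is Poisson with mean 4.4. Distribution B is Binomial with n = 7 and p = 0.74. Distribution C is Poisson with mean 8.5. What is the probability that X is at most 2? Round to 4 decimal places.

Conditional on each component, P(X ≤ 2): A: 0.185142; B: 0.0153436; C: 0.00928324.
By total probability, P(X ≤ 2) = 0.36·0.185142 + 0.23·0.0153436 + 0.41·0.00928324 = 0.0739864.

0.0740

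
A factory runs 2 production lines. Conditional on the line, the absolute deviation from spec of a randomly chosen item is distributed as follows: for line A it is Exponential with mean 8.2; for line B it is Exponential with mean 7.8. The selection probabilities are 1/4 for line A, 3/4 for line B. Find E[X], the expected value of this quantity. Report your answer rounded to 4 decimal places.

Component means — A: 8.2; B: 7.8.
E[X] = 0.25·8.2 + 0.75·7.8 = 7.9.

7.9000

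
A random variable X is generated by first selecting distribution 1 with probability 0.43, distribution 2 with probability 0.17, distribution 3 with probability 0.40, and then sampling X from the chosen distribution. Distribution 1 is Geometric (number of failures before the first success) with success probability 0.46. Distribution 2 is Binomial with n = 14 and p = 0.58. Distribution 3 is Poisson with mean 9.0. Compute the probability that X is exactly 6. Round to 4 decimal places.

0.0602

Conditional on each component, P(X = 6): 1: 0.0114057; 2: 0.110692; 3: 0.0910903.
By total probability, P(X = 6) = 0.43·0.0114057 + 0.17·0.110692 + 0.4·0.0910903 = 0.0601583.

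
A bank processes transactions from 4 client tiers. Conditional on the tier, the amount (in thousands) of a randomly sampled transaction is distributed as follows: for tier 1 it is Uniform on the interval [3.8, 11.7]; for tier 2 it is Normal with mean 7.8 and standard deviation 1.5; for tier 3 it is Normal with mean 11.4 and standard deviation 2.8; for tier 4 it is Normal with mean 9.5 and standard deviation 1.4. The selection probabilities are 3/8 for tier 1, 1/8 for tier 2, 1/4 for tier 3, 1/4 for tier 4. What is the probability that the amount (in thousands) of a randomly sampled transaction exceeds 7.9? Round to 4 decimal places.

Conditional on each tier, P(X > 7.9): 1: 0.481013; 2: 0.473424; 3: 0.89435; 4: 0.873451.
By total probability, P(X > 7.9) = 0.375·0.481013 + 0.125·0.473424 + 0.25·0.89435 + 0.25·0.873451 = 0.681508.

0.6815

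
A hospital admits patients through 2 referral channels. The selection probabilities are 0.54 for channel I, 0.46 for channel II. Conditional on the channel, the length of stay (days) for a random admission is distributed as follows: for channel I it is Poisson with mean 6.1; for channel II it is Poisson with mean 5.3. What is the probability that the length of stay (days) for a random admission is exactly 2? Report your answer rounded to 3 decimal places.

0.055

Conditional on each channel, P(X = 2): I: 0.0417286; II: 0.0701069.
By total probability, P(X = 2) = 0.54·0.0417286 + 0.46·0.0701069 = 0.0547826.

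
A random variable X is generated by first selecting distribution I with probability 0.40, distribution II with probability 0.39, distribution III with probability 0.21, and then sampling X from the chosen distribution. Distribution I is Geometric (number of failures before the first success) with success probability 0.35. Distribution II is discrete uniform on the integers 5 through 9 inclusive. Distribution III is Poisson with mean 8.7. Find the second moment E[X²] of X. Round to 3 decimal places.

For each component E[X²] = Var + (mean)², giving I: 8.7551; II: 51; III: 84.39.
Overall E[X²] = 0.4·8.7551 + 0.39·51 + 0.21·84.39 = 41.1139.

41.114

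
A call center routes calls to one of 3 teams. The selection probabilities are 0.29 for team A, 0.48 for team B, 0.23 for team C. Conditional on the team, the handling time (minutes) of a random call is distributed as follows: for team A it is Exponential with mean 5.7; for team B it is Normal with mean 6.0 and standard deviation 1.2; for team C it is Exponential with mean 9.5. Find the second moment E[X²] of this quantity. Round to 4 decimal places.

78.3304

For each component E[X²] = Var + (mean)², giving A: 64.98; B: 37.44; C: 180.5.
Overall E[X²] = 0.29·64.98 + 0.48·37.44 + 0.23·180.5 = 78.3304.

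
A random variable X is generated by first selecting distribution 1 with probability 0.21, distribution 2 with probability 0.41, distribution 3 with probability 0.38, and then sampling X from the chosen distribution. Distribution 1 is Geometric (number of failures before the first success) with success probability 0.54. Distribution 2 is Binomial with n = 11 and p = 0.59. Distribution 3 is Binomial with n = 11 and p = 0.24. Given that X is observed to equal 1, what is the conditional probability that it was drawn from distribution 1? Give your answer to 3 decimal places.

Likelihoods P(X=1 | ·): 1: 0.2484; 2: 0.000871131; 3: 0.169723.
Posterior ∝ prior × likelihood. Numerator for 1: 0.21·0.2484 = 0.052164.
Normalizing constant: 0.21·0.2484 + 0.41·0.000871131 + 0.38·0.169723 = 0.117016.
P(1 | observation) = 0.052164 / 0.117016 = 0.445786.

0.446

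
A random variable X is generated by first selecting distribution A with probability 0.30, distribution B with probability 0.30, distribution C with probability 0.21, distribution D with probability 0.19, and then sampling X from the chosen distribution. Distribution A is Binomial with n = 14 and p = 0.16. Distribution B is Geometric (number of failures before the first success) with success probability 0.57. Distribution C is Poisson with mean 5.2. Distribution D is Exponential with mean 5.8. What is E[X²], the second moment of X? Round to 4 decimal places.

22.1911

For each component E[X²] = Var + (mean)², giving A: 6.8992; B: 1.89258; C: 32.24; D: 67.28.
Overall E[X²] = 0.3·6.8992 + 0.3·1.89258 + 0.21·32.24 + 0.19·67.28 = 22.1911.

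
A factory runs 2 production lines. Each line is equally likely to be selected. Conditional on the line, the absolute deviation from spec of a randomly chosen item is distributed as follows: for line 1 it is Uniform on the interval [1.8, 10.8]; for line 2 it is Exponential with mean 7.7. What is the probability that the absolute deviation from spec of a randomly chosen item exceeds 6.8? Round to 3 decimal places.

Conditional on each line, P(X > 6.8): 1: 0.444444; 2: 0.413492.
By total probability, P(X > 6.8) = 0.5·0.444444 + 0.5·0.413492 = 0.428968.

0.429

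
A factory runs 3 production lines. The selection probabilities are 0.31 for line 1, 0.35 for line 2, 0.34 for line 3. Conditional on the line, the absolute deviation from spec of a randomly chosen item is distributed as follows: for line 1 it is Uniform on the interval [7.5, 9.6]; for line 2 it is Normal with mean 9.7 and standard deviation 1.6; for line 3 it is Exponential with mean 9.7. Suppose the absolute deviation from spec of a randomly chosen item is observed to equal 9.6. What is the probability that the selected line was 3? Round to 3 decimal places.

0.053

Likelihoods f(9.6 | ·): 1: 0.47619; 2: 0.248852; 3: 0.0383187.
Posterior ∝ prior × likelihood. Numerator for 3: 0.34·0.0383187 = 0.0130284.
Normalizing constant: 0.31·0.47619 + 0.35·0.248852 + 0.34·0.0383187 = 0.247746.
P(3 | observation) = 0.0130284 / 0.247746 = 0.0525876.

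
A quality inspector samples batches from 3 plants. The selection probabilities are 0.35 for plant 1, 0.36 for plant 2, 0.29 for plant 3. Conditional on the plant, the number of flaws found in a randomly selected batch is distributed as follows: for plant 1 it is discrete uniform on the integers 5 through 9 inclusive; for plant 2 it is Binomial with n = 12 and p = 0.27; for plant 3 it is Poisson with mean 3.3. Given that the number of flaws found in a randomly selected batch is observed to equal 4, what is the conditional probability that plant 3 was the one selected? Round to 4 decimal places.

Likelihoods P(X=4 | ·): 1: 0; 2: 0.21215; 3: 0.182252.
Posterior ∝ prior × likelihood. Numerator for 3: 0.29·0.182252 = 0.0528531.
Normalizing constant: 0.35·0 + 0.36·0.21215 + 0.29·0.182252 = 0.129227.
P(3 | observation) = 0.0528531 / 0.129227 = 0.408994.

0.4090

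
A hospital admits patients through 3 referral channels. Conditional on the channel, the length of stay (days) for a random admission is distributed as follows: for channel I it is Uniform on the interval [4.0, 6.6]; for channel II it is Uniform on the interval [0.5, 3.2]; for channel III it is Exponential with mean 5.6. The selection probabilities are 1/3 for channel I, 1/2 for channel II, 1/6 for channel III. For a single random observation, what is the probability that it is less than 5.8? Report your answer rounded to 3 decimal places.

0.838

Conditional on each channel, P(X < 5.8): I: 0.692308; II: 1; III: 0.645027.
By total probability, P(X < 5.8) = 0.333333·0.692308 + 0.5·1 + 0.166667·0.645027 = 0.838274.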